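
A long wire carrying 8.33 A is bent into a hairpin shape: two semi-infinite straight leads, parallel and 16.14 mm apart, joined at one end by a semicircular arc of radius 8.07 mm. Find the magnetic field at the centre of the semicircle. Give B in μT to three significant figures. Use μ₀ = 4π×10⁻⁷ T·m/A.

The semicircular arc contributes B_arc = μ₀I·π/(4πR) = μ₀I/(4R) = 3.24×10⁻⁴ T.
Each semi-infinite lead is at perpendicular distance R = 0.00807 m from the centre, with the perpendicular foot at its near end, so it contributes μ₀I/(4πR); both point the same way, together 2.06×10⁻⁴ T.
Arc and leads all point the same direction: B = 3.24×10⁻⁴ + 2.06×10⁻⁴ = 5.31×10⁻⁴ T.

B ≈ 531 μT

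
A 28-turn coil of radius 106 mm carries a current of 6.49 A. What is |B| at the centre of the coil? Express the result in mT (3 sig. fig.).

B ≈ 1.08 mT

For an N-turn flat coil, B = Nμ₀I/(2R) with R = 0.106 m.
B = 28 × 3.85×10⁻⁵ T = 1.08×10⁻³ T.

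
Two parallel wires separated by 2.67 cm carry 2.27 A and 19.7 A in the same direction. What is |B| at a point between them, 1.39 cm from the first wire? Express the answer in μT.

Each long wire gives B = μ₀I/(2πd). Distances are d₁ = 0.0139 m and d₂ = 0.0128 m.
B₁ = 3.27×10⁻⁵ T, B₂ = 3.08×10⁻⁴ T.
Between parallel currents the two contributions point in opposite directions, so they subtract. B = |B₁ − B₂| = |3.27×10⁻⁵ − 3.08×10⁻⁴| = 2.75×10⁻⁴ T.

B ≈ 275 μT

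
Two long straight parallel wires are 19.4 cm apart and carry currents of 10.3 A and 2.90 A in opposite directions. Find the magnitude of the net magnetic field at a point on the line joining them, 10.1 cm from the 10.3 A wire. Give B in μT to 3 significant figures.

Each long wire gives B = μ₀I/(2πd). Distances are d₁ = 0.101 m and d₂ = 0.093 m.
B₁ = 2.04×10⁻⁵ T, B₂ = 6.24×10⁻⁶ T.
Between antiparallel currents both contributions point the same way, so they add. B = B₁ + B₂ = 2.04×10⁻⁵ + 6.24×10⁻⁶ = 2.66×10⁻⁵ T.

B ≈ 26.6 μT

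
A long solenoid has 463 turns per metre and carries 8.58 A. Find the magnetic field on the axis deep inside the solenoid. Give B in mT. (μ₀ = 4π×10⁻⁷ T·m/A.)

Inside a long solenoid, B = μ₀nI with n = 463 turns/m.
B = 4π×10⁻⁷ × 463 × 8.58 = 4.99×10⁻³ T.

B ≈ 4.99 mT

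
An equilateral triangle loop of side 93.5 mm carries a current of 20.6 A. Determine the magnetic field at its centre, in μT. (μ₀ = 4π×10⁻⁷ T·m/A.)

B ≈ 397 μT

Each side is a finite straight segment at perpendicular distance d = a/(2 tan(π/3)) = 0.02699 m from the centre, with end-angles ±π/3.
One side contributes B₁ = (μ₀I/4πd)·2 sin(π/3) = 1.32×10⁻⁴ T.
All 3 sides add in the same direction: B = 3 × 1.32×10⁻⁴ = 3.97×10⁻⁴ T.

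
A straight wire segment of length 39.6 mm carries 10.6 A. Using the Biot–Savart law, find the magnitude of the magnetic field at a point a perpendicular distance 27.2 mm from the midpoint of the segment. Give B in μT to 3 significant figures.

B ≈ 45.9 μT

For a finite straight segment, B = (μ₀I/4πd)(sinθ₁ + sinθ₂), where θ₁, θ₂ are the angles from the perpendicular to each end.
The perpendicular from the point meets the wire at its midpoint, so each end is L/2 = 0.0198 m away along the wire.
sinθ₁ = 0.0198/√(0.0198²+0.0272²) = 0.5885; sinθ₂ = 0.0198/√(0.0198²+0.0272²) = 0.5885.
B = (4π×10⁻⁷ × 10.6) / (4π × 0.0272) × (0.5885 + 0.5885) = 4.59×10⁻⁵ T.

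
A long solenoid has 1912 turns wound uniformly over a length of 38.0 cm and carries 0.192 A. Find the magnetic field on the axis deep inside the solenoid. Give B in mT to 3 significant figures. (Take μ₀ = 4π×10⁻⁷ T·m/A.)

B ≈ 1.21 mT

Inside a long solenoid, B = μ₀nI with n = 5032 turns/m.
B = 4π×10⁻⁷ × 5032 × 0.192 = 1.21×10⁻³ T.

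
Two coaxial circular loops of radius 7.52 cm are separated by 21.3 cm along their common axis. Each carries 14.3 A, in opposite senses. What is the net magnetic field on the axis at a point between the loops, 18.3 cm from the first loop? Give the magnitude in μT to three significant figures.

Each loop contributes B = μ₀IR²/[2(R²+z²)^(3/2)] on the axis, with z measured from that loop.
Loop 1 (z = 0.183 m): B₁ = 6.56×10⁻⁶ T. Loop 2 (z = 0.03 m): B₂ = 9.57×10⁻⁵ T.
The fields oppose: B = |B₁ − B₂| = 8.92×10⁻⁵ T.

B ≈ 89.2 μT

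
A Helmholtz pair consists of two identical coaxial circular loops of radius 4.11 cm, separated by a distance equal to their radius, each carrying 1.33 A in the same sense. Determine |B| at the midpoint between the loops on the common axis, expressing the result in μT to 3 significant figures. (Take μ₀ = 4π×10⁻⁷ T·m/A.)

B ≈ 29.1 μT

Each loop contributes B = μ₀IR²/[2(R²+z²)^(3/2)] on the axis, with z measured from that loop.
Loop 1 (z = 0.02055 m): B₁ = 1.45×10⁻⁵ T. Loop 2 (z = 0.02055 m): B₂ = 1.45×10⁻⁵ T.
The fields add: B = B₁ + B₂ = 2.91×10⁻⁵ T.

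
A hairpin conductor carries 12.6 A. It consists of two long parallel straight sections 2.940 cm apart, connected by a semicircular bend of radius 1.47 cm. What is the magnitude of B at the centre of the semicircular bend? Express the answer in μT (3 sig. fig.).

The semicircular arc contributes B_arc = μ₀I·π/(4πR) = μ₀I/(4R) = 2.69×10⁻⁴ T.
Each semi-infinite lead is at perpendicular distance R = 0.0147 m from the centre, with the perpendicular foot at its near end, so it contributes μ₀I/(4πR); both point the same way, together 1.71×10⁻⁴ T.
Arc and leads all point the same direction: B = 2.69×10⁻⁴ + 1.71×10⁻⁴ = 4.41×10⁻⁴ T.

B ≈ 441 μT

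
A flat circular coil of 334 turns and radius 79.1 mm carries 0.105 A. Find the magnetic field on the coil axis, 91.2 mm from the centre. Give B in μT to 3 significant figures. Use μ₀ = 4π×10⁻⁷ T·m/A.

For an N-turn flat coil, B = Nμ₀IR²/[2(R²+z²)^(3/2)] with R = 0.0791 m, z = 0.0912 m.
B = 334 × 2.35×10⁻⁷ T = 7.84×10⁻⁵ T.

B ≈ 78.4 μT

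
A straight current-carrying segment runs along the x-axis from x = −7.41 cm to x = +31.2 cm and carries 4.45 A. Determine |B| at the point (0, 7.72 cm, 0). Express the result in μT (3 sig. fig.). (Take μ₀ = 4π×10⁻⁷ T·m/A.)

B ≈ 9.59 μT

For a finite straight segment, B = (μ₀I/4πd)(sinθ₁ + sinθ₂), where θ₁, θ₂ are the angles from the perpendicular to each end.
The perpendicular distance is d = 0.0772 m; the end-offsets along the wire are a = 0.0741 m and b = 0.312 m.
sinθ₁ = 0.0741/√(0.0741²+0.0772²) = 0.6925; sinθ₂ = 0.312/√(0.312²+0.0772²) = 0.9707.
B = (4π×10⁻⁷ × 4.45) / (4π × 0.0772) × (0.6925 + 0.9707) = 9.59×10⁻⁶ T.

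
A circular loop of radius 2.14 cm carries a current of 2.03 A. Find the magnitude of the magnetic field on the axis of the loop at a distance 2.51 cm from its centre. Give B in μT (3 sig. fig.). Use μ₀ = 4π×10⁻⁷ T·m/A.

B ≈ 16.3 μT

On the axis of a circular loop, B = μ₀IR² / [2(R²+z²)^(3/2)].
R² + z² = (0.0214)² + (0.0251)² = 0.001088 m², and (R²+z²)^(3/2) = 3.59×10⁻⁵ m³.
B = (4π×10⁻⁷ × 2.03 × 0.000458) / (2 × 3.59×10⁻⁵) = 1.63×10⁻⁵ T.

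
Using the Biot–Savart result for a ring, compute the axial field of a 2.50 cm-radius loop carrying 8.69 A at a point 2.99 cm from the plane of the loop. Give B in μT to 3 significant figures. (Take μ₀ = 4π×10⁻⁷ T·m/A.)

On the axis of a circular loop, B = μ₀IR² / [2(R²+z²)^(3/2)].
R² + z² = (0.025)² + (0.0299)² = 0.001519 m², and (R²+z²)^(3/2) = 5.92×10⁻⁵ m³.
B = (4π×10⁻⁷ × 8.69 × 0.000625) / (2 × 5.92×10⁻⁵) = 5.76×10⁻⁵ T.

B ≈ 57.6 μT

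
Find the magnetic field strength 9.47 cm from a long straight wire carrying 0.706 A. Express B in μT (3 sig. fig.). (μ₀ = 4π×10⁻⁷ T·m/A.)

B ≈ 1.49 μT

For an infinitely long straight wire, B = μ₀I/(2πd).
B = (4π×10⁻⁷ × 0.706) / (2π × 0.0947) = 1.49×10⁻⁶ T.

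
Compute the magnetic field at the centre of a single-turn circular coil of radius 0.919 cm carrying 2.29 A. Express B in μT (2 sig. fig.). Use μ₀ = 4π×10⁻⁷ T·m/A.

At the centre of a circular loop the Biot–Savart law gives B = μ₀I/(2R).
B = (4π×10⁻⁷ × 2.29) / (2 × 0.00919) = 1.57×10⁻⁴ T.

B ≈ 160 μT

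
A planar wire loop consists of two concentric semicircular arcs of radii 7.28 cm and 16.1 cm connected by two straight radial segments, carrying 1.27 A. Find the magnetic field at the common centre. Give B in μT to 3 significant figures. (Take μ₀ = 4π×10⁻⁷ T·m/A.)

B ≈ 3.00 μT

The radial connectors point toward the centre, so dl × r̂ = 0 and they contribute nothing.
Each semicircle gives μ₀I/(4R): inner arc 5.48×10⁻⁶ T, outer arc 2.48×10⁻⁶ T.
The two arcs carry current in opposite angular senses, so their fields oppose: B = |5.48×10⁻⁶ − 2.48×10⁻⁶| = 3.00×10⁻⁶ T.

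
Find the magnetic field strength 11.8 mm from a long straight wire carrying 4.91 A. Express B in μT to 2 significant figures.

B ≈ 83 μT

For an infinitely long straight wire, B = μ₀I/(2πd).
B = (4π×10⁻⁷ × 4.91) / (2π × 0.0118) = 8.32×10⁻⁵ T.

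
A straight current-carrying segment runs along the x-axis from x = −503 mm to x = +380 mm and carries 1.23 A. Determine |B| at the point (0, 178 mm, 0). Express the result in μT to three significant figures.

B ≈ 1.28 μT

For a finite straight segment, B = (μ₀I/4πd)(sinθ₁ + sinθ₂), where θ₁, θ₂ are the angles from the perpendicular to each end.
The perpendicular distance is d = 0.178 m; the end-offsets along the wire are a = 0.503 m and b = 0.38 m.
sinθ₁ = 0.503/√(0.503²+0.178²) = 0.9427; sinθ₂ = 0.38/√(0.38²+0.178²) = 0.9056.
B = (4π×10⁻⁷ × 1.23) / (4π × 0.178) × (0.9427 + 0.9056) = 1.28×10⁻⁶ T.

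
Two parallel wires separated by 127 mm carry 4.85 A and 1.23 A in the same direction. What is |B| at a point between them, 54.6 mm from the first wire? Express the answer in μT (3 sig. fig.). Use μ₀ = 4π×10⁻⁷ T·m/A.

Each long wire gives B = μ₀I/(2πd). Distances are d₁ = 0.0546 m and d₂ = 0.0724 m.
B₁ = 1.78×10⁻⁵ T, B₂ = 3.40×10⁻⁶ T.
Between parallel currents the two contributions point in opposite directions, so they subtract. B = |B₁ − B₂| = |1.78×10⁻⁵ − 3.40×10⁻⁶| = 1.44×10⁻⁵ T.

B ≈ 14.4 μT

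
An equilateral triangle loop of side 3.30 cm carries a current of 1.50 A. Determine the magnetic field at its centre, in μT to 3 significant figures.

Each side is a finite straight segment at perpendicular distance d = a/(2 tan(π/3)) = 0.009526 m from the centre, with end-angles ±π/3.
One side contributes B₁ = (μ₀I/4πd)·2 sin(π/3) = 2.73×10⁻⁵ T.
All 3 sides add in the same direction: B = 3 × 2.73×10⁻⁵ = 8.18×10⁻⁵ T.

B ≈ 81.8 μT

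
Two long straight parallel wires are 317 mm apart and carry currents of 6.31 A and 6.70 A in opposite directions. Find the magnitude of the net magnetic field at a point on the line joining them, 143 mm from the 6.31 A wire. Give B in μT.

Each long wire gives B = μ₀I/(2πd). Distances are d₁ = 0.143 m and d₂ = 0.174 m.
B₁ = 8.83×10⁻⁶ T, B₂ = 7.70×10⁻⁶ T.
Between antiparallel currents both contributions point the same way, so they add. B = B₁ + B₂ = 8.83×10⁻⁶ + 7.70×10⁻⁶ = 1.65×10⁻⁵ T.

B ≈ 16.5 μT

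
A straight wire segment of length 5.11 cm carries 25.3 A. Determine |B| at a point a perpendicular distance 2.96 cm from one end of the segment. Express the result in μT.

For a finite straight segment, B = (μ₀I/4πd)(sinθ₁ + sinθ₂), where θ₁, θ₂ are the angles from the perpendicular to each end.
The perpendicular foot is at one end, so the two end-offsets along the wire are 0 and L = 0.0511 m.
sinθ₁ = 0/√(0²+0.0296²) = 0.0000; sinθ₂ = 0.0511/√(0.0511²+0.0296²) = 0.8653.
B = (4π×10⁻⁷ × 25.3) / (4π × 0.0296) × (0.0000 + 0.8653) = 7.40×10⁻⁵ T.

B ≈ 74.0 μT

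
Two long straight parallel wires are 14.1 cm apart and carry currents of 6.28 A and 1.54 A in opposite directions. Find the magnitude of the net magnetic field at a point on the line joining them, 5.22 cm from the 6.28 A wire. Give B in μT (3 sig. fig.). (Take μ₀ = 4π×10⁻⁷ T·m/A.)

Each long wire gives B = μ₀I/(2πd). Distances are d₁ = 0.0522 m and d₂ = 0.0888 m.
B₁ = 2.41×10⁻⁵ T, B₂ = 3.47×10⁻⁶ T.
Between antiparallel currents both contributions point the same way, so they add. B = B₁ + B₂ = 2.41×10⁻⁵ + 3.47×10⁻⁶ = 2.75×10⁻⁵ T.

B ≈ 27.5 μT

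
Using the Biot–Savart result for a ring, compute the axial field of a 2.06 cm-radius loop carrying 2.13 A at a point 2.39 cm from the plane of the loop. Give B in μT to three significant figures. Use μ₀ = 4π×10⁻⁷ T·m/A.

B ≈ 18.1 μT

On the axis of a circular loop, B = μ₀IR² / [2(R²+z²)^(3/2)].
R² + z² = (0.0206)² + (0.0239)² = 0.0009956 m², and (R²+z²)^(3/2) = 3.14×10⁻⁵ m³.
B = (4π×10⁻⁷ × 2.13 × 0.0004244) / (2 × 3.14×10⁻⁵) = 1.81×10⁻⁵ T.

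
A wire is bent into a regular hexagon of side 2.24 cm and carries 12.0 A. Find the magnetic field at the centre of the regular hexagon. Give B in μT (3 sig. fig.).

Each side is a finite straight segment at perpendicular distance d = a/(2 tan(π/6)) = 0.0194 m from the centre, with end-angles ±π/6.
One side contributes B₁ = (μ₀I/4πd)·2 sin(π/6) = 6.19×10⁻⁵ T.
All 6 sides add in the same direction: B = 6 × 6.19×10⁻⁵ = 3.71×10⁻⁴ T.

B ≈ 371 μT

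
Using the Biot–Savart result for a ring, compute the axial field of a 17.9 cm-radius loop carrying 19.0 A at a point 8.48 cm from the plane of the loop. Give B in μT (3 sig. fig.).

B ≈ 49.2 μT

On the axis of a circular loop, B = μ₀IR² / [2(R²+z²)^(3/2)].
R² + z² = (0.179)² + (0.0848)² = 0.03923 m², and (R²+z²)^(3/2) = 7.77×10⁻³ m³.
B = (4π×10⁻⁷ × 19.0 × 0.03204) / (2 × 7.77×10⁻³) = 4.92×10⁻⁵ T.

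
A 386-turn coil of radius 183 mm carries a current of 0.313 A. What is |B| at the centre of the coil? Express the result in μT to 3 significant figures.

For an N-turn flat coil, B = Nμ₀I/(2R) with R = 0.183 m.
B = 386 × 1.07×10⁻⁶ T = 4.15×10⁻⁴ T.

B ≈ 415 μT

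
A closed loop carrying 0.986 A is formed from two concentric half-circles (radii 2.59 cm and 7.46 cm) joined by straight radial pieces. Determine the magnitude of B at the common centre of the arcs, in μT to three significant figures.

B ≈ 7.81 μT

The radial connectors point toward the centre, so dl × r̂ = 0 and they contribute nothing.
Each semicircle gives μ₀I/(4R): inner arc 1.20×10⁻⁵ T, outer arc 4.15×10⁻⁶ T.
The two arcs carry current in opposite angular senses, so their fields oppose: B = |1.20×10⁻⁵ − 4.15×10⁻⁶| = 7.81×10⁻⁶ T.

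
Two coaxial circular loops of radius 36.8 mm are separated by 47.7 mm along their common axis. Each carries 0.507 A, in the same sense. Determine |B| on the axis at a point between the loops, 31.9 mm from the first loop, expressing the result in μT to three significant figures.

Each loop contributes B = μ₀IR²/[2(R²+z²)^(3/2)] on the axis, with z measured from that loop.
Loop 1 (z = 0.0319 m): B₁ = 3.73×10⁻⁶ T. Loop 2 (z = 0.0158 m): B₂ = 6.72×10⁻⁶ T.
The fields add: B = B₁ + B₂ = 1.05×10⁻⁵ T.

B ≈ 10.5 μT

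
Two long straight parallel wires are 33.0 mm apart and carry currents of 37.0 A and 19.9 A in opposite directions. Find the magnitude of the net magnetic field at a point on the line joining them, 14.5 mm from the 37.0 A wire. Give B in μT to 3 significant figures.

B ≈ 725 μT

Each long wire gives B = μ₀I/(2πd). Distances are d₁ = 0.0145 m and d₂ = 0.0185 m.
B₁ = 5.10×10⁻⁴ T, B₂ = 2.15×10⁻⁴ T.
Between antiparallel currents both contributions point the same way, so they add. B = B₁ + B₂ = 5.10×10⁻⁴ + 2.15×10⁻⁴ = 7.25×10⁻⁴ T.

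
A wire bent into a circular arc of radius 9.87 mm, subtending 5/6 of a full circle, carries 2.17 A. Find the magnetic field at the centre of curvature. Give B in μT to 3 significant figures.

B ≈ 115 μT

The Biot–Savart field of a circular arc at its centre is B = μ₀Iφ/(4πR), with φ = 5.236 rad.
B = (4π×10⁻⁷ × 2.17 × 5.236) / (4π × 0.00987) = 1.15×10⁻⁴ T.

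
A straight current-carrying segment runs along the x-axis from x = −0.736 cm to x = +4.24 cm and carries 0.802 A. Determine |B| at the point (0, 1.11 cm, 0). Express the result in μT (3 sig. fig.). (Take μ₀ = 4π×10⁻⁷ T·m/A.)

For a finite straight segment, B = (μ₀I/4πd)(sinθ₁ + sinθ₂), where θ₁, θ₂ are the angles from the perpendicular to each end.
The perpendicular distance is d = 0.0111 m; the end-offsets along the wire are a = 0.00736 m and b = 0.0424 m.
sinθ₁ = 0.00736/√(0.00736²+0.0111²) = 0.5526; sinθ₂ = 0.0424/√(0.0424²+0.0111²) = 0.9674.
B = (4π×10⁻⁷ × 0.802) / (4π × 0.0111) × (0.5526 + 0.9674) = 1.10×10⁻⁵ T.

B ≈ 11.0 μT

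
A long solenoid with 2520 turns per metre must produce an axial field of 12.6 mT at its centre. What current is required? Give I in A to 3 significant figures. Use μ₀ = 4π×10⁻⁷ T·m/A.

I ≈ 3.98 A

Inside a long solenoid B = μ₀nI with n = 2520 m⁻¹, so I = B/(μ₀n).
I = 1.26×10⁻² / (4π×10⁻⁷ × 2520) = 3.98 A.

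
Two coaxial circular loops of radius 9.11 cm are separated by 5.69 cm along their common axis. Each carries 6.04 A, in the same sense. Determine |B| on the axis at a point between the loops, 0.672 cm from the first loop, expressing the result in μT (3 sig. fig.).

Each loop contributes B = μ₀IR²/[2(R²+z²)^(3/2)] on the axis, with z measured from that loop.
Loop 1 (z = 0.00672 m): B₁ = 4.13×10⁻⁵ T. Loop 2 (z = 0.05018 m): B₂ = 2.80×10⁻⁵ T.
The fields add: B = B₁ + B₂ = 6.93×10⁻⁵ T.

B ≈ 69.3 μT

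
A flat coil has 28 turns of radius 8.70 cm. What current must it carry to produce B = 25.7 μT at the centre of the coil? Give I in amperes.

I ≈ 0.127 A

For an N-turn coil, B = Nμ₀I/(2R) with R = 0.087 m, so I = 2RB/(Nμ₀) = 2 × 0.087 × 2.57×10⁻⁵ / (28 × 4π×10⁻⁷) = 0.127 A.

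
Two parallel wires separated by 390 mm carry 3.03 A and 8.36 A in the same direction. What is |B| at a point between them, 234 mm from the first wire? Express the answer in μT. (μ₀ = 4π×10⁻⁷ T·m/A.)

Each long wire gives B = μ₀I/(2πd). Distances are d₁ = 0.234 m and d₂ = 0.156 m.
B₁ = 2.59×10⁻⁶ T, B₂ = 1.07×10⁻⁵ T.
Between parallel currents the two contributions point in opposite directions, so they subtract. B = |B₁ − B₂| = |2.59×10⁻⁶ − 1.07×10⁻⁵| = 8.13×10⁻⁶ T.

B ≈ 8.13 μT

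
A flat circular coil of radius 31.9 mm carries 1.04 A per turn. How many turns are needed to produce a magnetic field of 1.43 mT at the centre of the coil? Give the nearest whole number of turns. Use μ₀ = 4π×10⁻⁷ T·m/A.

For an N-turn coil, B = Nμ₀I/(2R). A single turn gives B₁ = 2.05×10⁻⁵ T with R = 0.0319 m.
N = B/B₁ = 1.43×10⁻³ / 2.05×10⁻⁵ = 69.81.

N = 70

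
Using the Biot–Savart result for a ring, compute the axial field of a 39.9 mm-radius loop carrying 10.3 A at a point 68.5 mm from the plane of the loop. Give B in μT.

On the axis of a circular loop, B = μ₀IR² / [2(R²+z²)^(3/2)].
R² + z² = (0.0399)² + (0.0685)² = 0.006284 m², and (R²+z²)^(3/2) = 4.98×10⁻⁴ m³.
B = (4π×10⁻⁷ × 10.3 × 0.001592) / (2 × 4.98×10⁻⁴) = 2.07×10⁻⁵ T.

B ≈ 20.7 μT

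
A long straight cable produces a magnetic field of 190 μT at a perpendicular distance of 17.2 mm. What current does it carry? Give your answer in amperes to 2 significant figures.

For a long straight wire B = μ₀I/(2πd), so I = 2πdB/μ₀.
I = 2π × 0.0172 × 1.90×10⁻⁴ / (4π×10⁻⁷) = 16.3 A.

I ≈ 16 A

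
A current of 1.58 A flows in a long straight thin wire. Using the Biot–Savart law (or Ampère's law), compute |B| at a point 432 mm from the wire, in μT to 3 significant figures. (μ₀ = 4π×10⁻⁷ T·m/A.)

B ≈ 0.731 μT

For an infinitely long straight wire, B = μ₀I/(2πd).
B = (4π×10⁻⁷ × 1.58) / (2π × 0.432) = 7.31×10⁻⁷ T.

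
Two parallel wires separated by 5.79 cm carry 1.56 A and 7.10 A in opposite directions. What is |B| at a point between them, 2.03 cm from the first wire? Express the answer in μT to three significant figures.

B ≈ 53.1 μT

Each long wire gives B = μ₀I/(2πd). Distances are d₁ = 0.0203 m and d₂ = 0.0376 m.
B₁ = 1.54×10⁻⁵ T, B₂ = 3.78×10⁻⁵ T.
Between antiparallel currents both contributions point the same way, so they add. B = B₁ + B₂ = 1.54×10⁻⁵ + 3.78×10⁻⁵ = 5.31×10⁻⁵ T.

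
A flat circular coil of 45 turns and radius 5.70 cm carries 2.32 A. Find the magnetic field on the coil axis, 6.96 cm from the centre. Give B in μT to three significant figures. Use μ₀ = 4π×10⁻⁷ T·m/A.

B ≈ 293 μT

For an N-turn flat coil, B = Nμ₀IR²/[2(R²+z²)^(3/2)] with R = 0.057 m, z = 0.0696 m.
B = 45 × 6.50×10⁻⁶ T = 2.93×10⁻⁴ T.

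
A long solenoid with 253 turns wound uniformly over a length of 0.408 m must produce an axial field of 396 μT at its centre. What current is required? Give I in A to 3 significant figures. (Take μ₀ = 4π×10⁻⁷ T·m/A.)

Inside a long solenoid B = μ₀nI with n = 620.1 m⁻¹, so I = B/(μ₀n).
I = 3.96×10⁻⁴ / (4π×10⁻⁷ × 620.1) = 0.508 A.

I ≈ 0.508 A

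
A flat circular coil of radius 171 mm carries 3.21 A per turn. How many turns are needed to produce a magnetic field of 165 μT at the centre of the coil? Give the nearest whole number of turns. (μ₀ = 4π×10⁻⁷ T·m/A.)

For an N-turn coil, B = Nμ₀I/(2R). A single turn gives B₁ = 1.18×10⁻⁵ T with R = 0.171 m.
N = B/B₁ = 1.65×10⁻⁴ / 1.18×10⁻⁵ = 13.99.

N = 14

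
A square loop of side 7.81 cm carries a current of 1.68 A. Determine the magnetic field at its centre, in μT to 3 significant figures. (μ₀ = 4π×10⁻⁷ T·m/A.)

B ≈ 24.3 μT

Each side is a finite straight segment at perpendicular distance d = a/(2 tan(π/4)) = 0.03905 m from the centre, with end-angles ±π/4.
One side contributes B₁ = (μ₀I/4πd)·2 sin(π/4) = 6.08×10⁻⁶ T.
All 4 sides add in the same direction: B = 4 × 6.08×10⁻⁶ = 2.43×10⁻⁵ T.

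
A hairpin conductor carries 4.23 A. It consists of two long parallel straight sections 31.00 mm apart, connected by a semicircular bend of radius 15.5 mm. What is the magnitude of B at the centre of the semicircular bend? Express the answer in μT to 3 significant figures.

B ≈ 140 μT

The semicircular arc contributes B_arc = μ₀I·π/(4πR) = μ₀I/(4R) = 8.57×10⁻⁵ T.
Each semi-infinite lead is at perpendicular distance R = 0.0155 m from the centre, with the perpendicular foot at its near end, so it contributes μ₀I/(4πR); both point the same way, together 5.46×10⁻⁵ T.
Arc and leads all point the same direction: B = 8.57×10⁻⁵ + 5.46×10⁻⁵ = 1.40×10⁻⁴ T.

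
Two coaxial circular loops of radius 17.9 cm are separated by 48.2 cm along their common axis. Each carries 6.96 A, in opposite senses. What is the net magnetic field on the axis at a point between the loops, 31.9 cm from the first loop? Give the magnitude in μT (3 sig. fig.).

B ≈ 7.01 μT

Each loop contributes B = μ₀IR²/[2(R²+z²)^(3/2)] on the axis, with z measured from that loop.
Loop 1 (z = 0.319 m): B₁ = 2.86×10⁻⁶ T. Loop 2 (z = 0.163 m): B₂ = 9.88×10⁻⁶ T.
The fields oppose: B = |B₁ − B₂| = 7.01×10⁻⁶ T.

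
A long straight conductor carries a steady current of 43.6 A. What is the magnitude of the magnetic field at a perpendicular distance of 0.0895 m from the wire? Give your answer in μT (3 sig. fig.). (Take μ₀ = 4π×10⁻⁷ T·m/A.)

For an infinitely long straight wire, B = μ₀I/(2πd).
B = (4π×10⁻⁷ × 43.6) / (2π × 0.0895) = 9.74×10⁻⁵ T.

B ≈ 97.4 μT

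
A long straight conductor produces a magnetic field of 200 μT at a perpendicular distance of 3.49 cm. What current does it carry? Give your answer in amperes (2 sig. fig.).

For a long straight wire B = μ₀I/(2πd), so I = 2πdB/μ₀.
I = 2π × 0.0349 × 2.00×10⁻⁴ / (4π×10⁻⁷) = 34.9 A.

I ≈ 35 A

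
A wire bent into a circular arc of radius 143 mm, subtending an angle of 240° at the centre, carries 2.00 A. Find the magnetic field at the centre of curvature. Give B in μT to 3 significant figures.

The Biot–Savart field of a circular arc at its centre is B = μ₀Iφ/(4πR), with φ = 4.189 rad.
B = (4π×10⁻⁷ × 2.00 × 4.189) / (4π × 0.143) = 5.86×10⁻⁶ T.

B ≈ 5.86 μT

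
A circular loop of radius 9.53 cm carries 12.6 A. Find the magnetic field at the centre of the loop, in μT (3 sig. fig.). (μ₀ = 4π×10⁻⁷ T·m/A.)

At the centre of a circular loop the Biot–Savart law gives B = μ₀I/(2R).
B = (4π×10⁻⁷ × 12.6) / (2 × 0.0953) = 8.31×10⁻⁵ T.

B ≈ 83.1 μT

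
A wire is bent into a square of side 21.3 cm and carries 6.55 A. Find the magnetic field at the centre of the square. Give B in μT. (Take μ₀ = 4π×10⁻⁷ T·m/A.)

B ≈ 34.8 μT

Each side is a finite straight segment at perpendicular distance d = a/(2 tan(π/4)) = 0.1065 m from the centre, with end-angles ±π/4.
One side contributes B₁ = (μ₀I/4πd)·2 sin(π/4) = 8.70×10⁻⁶ T.
All 4 sides add in the same direction: B = 4 × 8.70×10⁻⁶ = 3.48×10⁻⁵ T.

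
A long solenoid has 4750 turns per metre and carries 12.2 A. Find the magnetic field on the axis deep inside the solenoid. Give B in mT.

B ≈ 72.8 mT

Inside a long solenoid, B = μ₀nI with n = 4750 turns/m.
B = 4π×10⁻⁷ × 4750 × 12.2 = 7.28×10⁻² T.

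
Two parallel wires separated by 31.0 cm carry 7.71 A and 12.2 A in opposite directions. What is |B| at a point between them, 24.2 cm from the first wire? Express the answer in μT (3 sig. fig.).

Each long wire gives B = μ₀I/(2πd). Distances are d₁ = 0.242 m and d₂ = 0.068 m.
B₁ = 6.37×10⁻⁶ T, B₂ = 3.59×10⁻⁵ T.
Between antiparallel currents both contributions point the same way, so they add. B = B₁ + B₂ = 6.37×10⁻⁶ + 3.59×10⁻⁵ = 4.23×10⁻⁵ T.

B ≈ 42.3 μT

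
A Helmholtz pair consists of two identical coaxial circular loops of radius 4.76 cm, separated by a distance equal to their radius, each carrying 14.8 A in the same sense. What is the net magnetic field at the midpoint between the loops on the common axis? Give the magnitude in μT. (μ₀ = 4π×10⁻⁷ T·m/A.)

B ≈ 280 μT

Each loop contributes B = μ₀IR²/[2(R²+z²)^(3/2)] on the axis, with z measured from that loop.
Loop 1 (z = 0.0238 m): B₁ = 1.40×10⁻⁴ T. Loop 2 (z = 0.0238 m): B₂ = 1.40×10⁻⁴ T.
The fields add: B = B₁ + B₂ = 2.80×10⁻⁴ T.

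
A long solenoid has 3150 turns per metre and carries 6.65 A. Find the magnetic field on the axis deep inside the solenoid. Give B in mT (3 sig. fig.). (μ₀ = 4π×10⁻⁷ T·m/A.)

B ≈ 26.3 mT

Inside a long solenoid, B = μ₀nI with n = 3150 turns/m.
B = 4π×10⁻⁷ × 3150 × 6.65 = 2.63×10⁻² T.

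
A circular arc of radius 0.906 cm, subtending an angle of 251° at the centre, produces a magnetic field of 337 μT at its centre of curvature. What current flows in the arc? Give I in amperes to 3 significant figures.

For a circular arc, B = μ₀Iφ/(4πR) with φ in radians; here φ = 4.381 rad.
So I = 4πRB/(μ₀φ) = 4π × 0.00906 × 3.37×10⁻⁴ / (4π×10⁻⁷ × 4.381) = 6.97 A.

I ≈ 6.97 A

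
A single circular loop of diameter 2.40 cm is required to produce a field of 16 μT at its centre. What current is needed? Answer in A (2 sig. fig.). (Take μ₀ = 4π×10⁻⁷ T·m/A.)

At the centre of a circular loop B = μ₀I/(2R), so I = 2RB/μ₀.
With R = 0.012 m, I = 2 × 0.012 × 1.60×10⁻⁵ / (4π×10⁻⁷) = 0.306 A.

I ≈ 0.31 A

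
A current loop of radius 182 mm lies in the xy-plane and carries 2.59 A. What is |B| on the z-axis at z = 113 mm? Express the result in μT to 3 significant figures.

On the axis of a circular loop, B = μ₀IR² / [2(R²+z²)^(3/2)].
R² + z² = (0.182)² + (0.113)² = 0.04589 m², and (R²+z²)^(3/2) = 9.83×10⁻³ m³.
B = (4π×10⁻⁷ × 2.59 × 0.03312) / (2 × 9.83×10⁻³) = 5.48×10⁻⁶ T.

B ≈ 5.48 μT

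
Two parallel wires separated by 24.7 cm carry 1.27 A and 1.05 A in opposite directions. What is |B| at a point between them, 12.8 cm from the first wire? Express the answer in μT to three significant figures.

Each long wire gives B = μ₀I/(2πd). Distances are d₁ = 0.128 m and d₂ = 0.119 m.
B₁ = 1.98×10⁻⁶ T, B₂ = 1.76×10⁻⁶ T.
Between antiparallel currents both contributions point the same way, so they add. B = B₁ + B₂ = 1.98×10⁻⁶ + 1.76×10⁻⁶ = 3.75×10⁻⁶ T.

B ≈ 3.75 μT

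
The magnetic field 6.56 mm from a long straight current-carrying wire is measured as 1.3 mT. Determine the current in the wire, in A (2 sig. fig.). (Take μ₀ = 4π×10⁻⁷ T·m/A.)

I ≈ 43 A

For a long straight wire B = μ₀I/(2πd), so I = 2πdB/μ₀.
I = 2π × 0.00656 × 1.30×10⁻³ / (4π×10⁻⁷) = 42.6 A.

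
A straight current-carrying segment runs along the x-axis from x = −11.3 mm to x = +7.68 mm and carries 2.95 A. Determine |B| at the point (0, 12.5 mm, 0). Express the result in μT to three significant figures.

For a finite straight segment, B = (μ₀I/4πd)(sinθ₁ + sinθ₂), where θ₁, θ₂ are the angles from the perpendicular to each end.
The perpendicular distance is d = 0.0125 m; the end-offsets along the wire are a = 0.0113 m and b = 0.00768 m.
sinθ₁ = 0.0113/√(0.0113²+0.0125²) = 0.6706; sinθ₂ = 0.00768/√(0.00768²+0.0125²) = 0.5235.
B = (4π×10⁻⁷ × 2.95) / (4π × 0.0125) × (0.6706 + 0.5235) = 2.82×10⁻⁵ T.

B ≈ 28.2 μT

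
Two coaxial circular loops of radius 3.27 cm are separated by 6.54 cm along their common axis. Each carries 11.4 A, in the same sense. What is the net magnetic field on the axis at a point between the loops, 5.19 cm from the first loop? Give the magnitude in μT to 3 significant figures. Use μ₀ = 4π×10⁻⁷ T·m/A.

B ≈ 206 μT

Each loop contributes B = μ₀IR²/[2(R²+z²)^(3/2)] on the axis, with z measured from that loop.
Loop 1 (z = 0.0519 m): B₁ = 3.32×10⁻⁵ T. Loop 2 (z = 0.0135 m): B₂ = 1.73×10⁻⁴ T.
The fields add: B = B₁ + B₂ = 2.06×10⁻⁴ T.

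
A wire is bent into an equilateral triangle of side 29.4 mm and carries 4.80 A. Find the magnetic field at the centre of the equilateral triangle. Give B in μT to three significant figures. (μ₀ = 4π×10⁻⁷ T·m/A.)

B ≈ 294 μT

Each side is a finite straight segment at perpendicular distance d = a/(2 tan(π/3)) = 0.008487 m from the centre, with end-angles ±π/3.
One side contributes B₁ = (μ₀I/4πd)·2 sin(π/3) = 9.80×10⁻⁵ T.
All 3 sides add in the same direction: B = 3 × 9.80×10⁻⁵ = 2.94×10⁻⁴ T.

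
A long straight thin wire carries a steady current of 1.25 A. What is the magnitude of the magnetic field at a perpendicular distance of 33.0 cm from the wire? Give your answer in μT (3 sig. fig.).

For an infinitely long straight wire, B = μ₀I/(2πd).
B = (4π×10⁻⁷ × 1.25) / (2π × 0.33) = 7.58×10⁻⁷ T.

B ≈ 0.758 μT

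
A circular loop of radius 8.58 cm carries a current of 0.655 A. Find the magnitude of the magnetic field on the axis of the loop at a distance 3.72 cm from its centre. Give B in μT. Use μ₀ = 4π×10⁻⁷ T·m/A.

On the axis of a circular loop, B = μ₀IR² / [2(R²+z²)^(3/2)].
R² + z² = (0.0858)² + (0.0372)² = 0.008745 m², and (R²+z²)^(3/2) = 8.18×10⁻⁴ m³.
B = (4π×10⁻⁷ × 0.655 × 0.007362) / (2 × 8.18×10⁻⁴) = 3.70×10⁻⁶ T.

B ≈ 3.70 μT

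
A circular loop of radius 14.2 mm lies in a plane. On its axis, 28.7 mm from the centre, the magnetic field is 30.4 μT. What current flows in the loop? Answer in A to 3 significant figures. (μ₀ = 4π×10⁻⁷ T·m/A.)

On the axis of a loop, B = μ₀IR²/[2(R²+z²)^(3/2)], so I = 2B(R²+z²)^(3/2)/(μ₀R²).
R² + z² = 0.0002016 + 0.0008237 = 0.001025 m²; raised to 3/2 gives 3.28×10⁻⁵ m³.
I = 2 × 3.04×10⁻⁵ × 3.28×10⁻⁵ / (1.26×10⁻⁶ × 0.0002016) = 7.88 A.

I ≈ 7.88 A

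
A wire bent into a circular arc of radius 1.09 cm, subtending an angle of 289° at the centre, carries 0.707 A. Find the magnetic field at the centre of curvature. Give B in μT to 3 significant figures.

The Biot–Savart field of a circular arc at its centre is B = μ₀Iφ/(4πR), with φ = 5.044 rad.
B = (4π×10⁻⁷ × 0.707 × 5.044) / (4π × 0.0109) = 3.27×10⁻⁵ T.

B ≈ 32.7 μT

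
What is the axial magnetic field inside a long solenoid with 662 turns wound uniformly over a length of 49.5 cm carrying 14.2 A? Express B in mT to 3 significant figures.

B ≈ 23.9 mT

Inside a long solenoid, B = μ₀nI with n = 1337 turns/m.
B = 4π×10⁻⁷ × 1337 × 14.2 = 2.39×10⁻² T.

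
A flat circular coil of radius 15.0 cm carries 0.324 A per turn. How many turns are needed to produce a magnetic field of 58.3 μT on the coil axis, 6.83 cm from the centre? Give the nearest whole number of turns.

N = 57

For an N-turn coil, B = Nμ₀IR²/[2(R²+z²)^(3/2)]. A single turn gives B₁ = 1.02×10⁻⁶ T with R = 0.15 m, z = 0.0683 m.
N = B/B₁ = 5.83×10⁻⁵ / 1.02×10⁻⁶ = 56.99.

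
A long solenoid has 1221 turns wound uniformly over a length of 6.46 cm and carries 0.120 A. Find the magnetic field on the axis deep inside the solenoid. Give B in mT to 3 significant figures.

B ≈ 2.85 mT

Inside a long solenoid, B = μ₀nI with n = 1.890×10⁴ turns/m.
B = 4π×10⁻⁷ × 1.890×10⁴ × 0.120 = 2.85×10⁻³ T.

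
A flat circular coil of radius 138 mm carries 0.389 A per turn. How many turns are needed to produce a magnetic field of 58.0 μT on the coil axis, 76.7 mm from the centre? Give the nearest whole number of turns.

For an N-turn coil, B = Nμ₀IR²/[2(R²+z²)^(3/2)]. A single turn gives B₁ = 1.18×10⁻⁶ T with R = 0.138 m, z = 0.0767 m.
N = B/B₁ = 5.80×10⁻⁵ / 1.18×10⁻⁶ = 49.04.

N = 49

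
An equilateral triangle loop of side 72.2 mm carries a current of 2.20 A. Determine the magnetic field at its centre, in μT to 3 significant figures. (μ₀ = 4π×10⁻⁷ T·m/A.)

Each side is a finite straight segment at perpendicular distance d = a/(2 tan(π/3)) = 0.02084 m from the centre, with end-angles ±π/3.
One side contributes B₁ = (μ₀I/4πd)·2 sin(π/3) = 1.83×10⁻⁵ T.
All 3 sides add in the same direction: B = 3 × 1.83×10⁻⁵ = 5.48×10⁻⁵ T.

B ≈ 54.8 μT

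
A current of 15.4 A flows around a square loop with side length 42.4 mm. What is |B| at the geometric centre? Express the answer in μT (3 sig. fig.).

B ≈ 411 μT

Each side is a finite straight segment at perpendicular distance d = a/(2 tan(π/4)) = 0.0212 m from the centre, with end-angles ±π/4.
One side contributes B₁ = (μ₀I/4πd)·2 sin(π/4) = 1.03×10⁻⁴ T.
All 4 sides add in the same direction: B = 4 × 1.03×10⁻⁴ = 4.11×10⁻⁴ T.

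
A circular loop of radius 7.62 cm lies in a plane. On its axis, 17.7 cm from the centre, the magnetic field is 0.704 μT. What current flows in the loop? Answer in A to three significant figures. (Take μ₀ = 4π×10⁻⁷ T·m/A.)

On the axis of a loop, B = μ₀IR²/[2(R²+z²)^(3/2)], so I = 2B(R²+z²)^(3/2)/(μ₀R²).
R² + z² = 0.005806 + 0.03133 = 0.03714 m²; raised to 3/2 gives 7.16×10⁻³ m³.
I = 2 × 7.04×10⁻⁷ × 7.16×10⁻³ / (1.26×10⁻⁶ × 0.005806) = 1.38 A.

I ≈ 1.38 A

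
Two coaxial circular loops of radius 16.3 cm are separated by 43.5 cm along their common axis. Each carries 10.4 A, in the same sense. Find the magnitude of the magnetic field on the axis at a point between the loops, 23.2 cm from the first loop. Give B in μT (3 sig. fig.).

B ≈ 17.5 μT

Each loop contributes B = μ₀IR²/[2(R²+z²)^(3/2)] on the axis, with z measured from that loop.
Loop 1 (z = 0.232 m): B₁ = 7.62×10⁻⁶ T. Loop 2 (z = 0.203 m): B₂ = 9.84×10⁻⁶ T.
The fields add: B = B₁ + B₂ = 1.75×10⁻⁵ T.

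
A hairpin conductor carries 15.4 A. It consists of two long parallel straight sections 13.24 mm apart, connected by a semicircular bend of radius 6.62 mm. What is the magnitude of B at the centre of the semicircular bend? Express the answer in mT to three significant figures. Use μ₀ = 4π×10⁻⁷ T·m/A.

B ≈ 1.20 mT

The semicircular arc contributes B_arc = μ₀I·π/(4πR) = μ₀I/(4R) = 7.31×10⁻⁴ T.
Each semi-infinite lead is at perpendicular distance R = 0.00662 m from the centre, with the perpendicular foot at its near end, so it contributes μ₀I/(4πR); both point the same way, together 4.65×10⁻⁴ T.
Arc and leads all point the same direction: B = 7.31×10⁻⁴ + 4.65×10⁻⁴ = 1.20×10⁻³ T.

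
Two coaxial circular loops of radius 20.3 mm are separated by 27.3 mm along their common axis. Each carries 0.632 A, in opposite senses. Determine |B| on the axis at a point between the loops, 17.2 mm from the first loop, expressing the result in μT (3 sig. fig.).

Each loop contributes B = μ₀IR²/[2(R²+z²)^(3/2)] on the axis, with z measured from that loop.
Loop 1 (z = 0.0172 m): B₁ = 8.69×10⁻⁶ T. Loop 2 (z = 0.0101 m): B₂ = 1.40×10⁻⁵ T.
The fields oppose: B = |B₁ − B₂| = 5.35×10⁻⁶ T.

B ≈ 5.35 μT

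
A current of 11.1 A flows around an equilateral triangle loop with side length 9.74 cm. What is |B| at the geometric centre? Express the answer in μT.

B ≈ 205 μT

Each side is a finite straight segment at perpendicular distance d = a/(2 tan(π/3)) = 0.02812 m from the centre, with end-angles ±π/3.
One side contributes B₁ = (μ₀I/4πd)·2 sin(π/3) = 6.84×10⁻⁵ T.
All 3 sides add in the same direction: B = 3 × 6.84×10⁻⁵ = 2.05×10⁻⁴ T.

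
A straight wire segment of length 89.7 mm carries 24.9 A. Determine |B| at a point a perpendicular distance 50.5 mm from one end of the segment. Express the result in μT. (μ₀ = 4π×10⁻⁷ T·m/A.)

For a finite straight segment, B = (μ₀I/4πd)(sinθ₁ + sinθ₂), where θ₁, θ₂ are the angles from the perpendicular to each end.
The perpendicular foot is at one end, so the two end-offsets along the wire are 0 and L = 0.0897 m.
sinθ₁ = 0/√(0²+0.0505²) = 0.0000; sinθ₂ = 0.0897/√(0.0897²+0.0505²) = 0.8714.
B = (4π×10⁻⁷ × 24.9) / (4π × 0.0505) × (0.0000 + 0.8714) = 4.30×10⁻⁵ T.

B ≈ 43.0 μT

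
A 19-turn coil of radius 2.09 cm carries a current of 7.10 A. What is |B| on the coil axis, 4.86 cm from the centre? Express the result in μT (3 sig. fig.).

For an N-turn flat coil, B = Nμ₀IR²/[2(R²+z²)^(3/2)] with R = 0.0209 m, z = 0.0486 m.
B = 19 × 1.32×10⁻⁵ T = 2.50×10⁻⁴ T.

B ≈ 250 μT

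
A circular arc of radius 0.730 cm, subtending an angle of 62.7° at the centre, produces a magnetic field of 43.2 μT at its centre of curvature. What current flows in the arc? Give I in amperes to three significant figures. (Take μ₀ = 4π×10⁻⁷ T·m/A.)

I ≈ 2.88 A

For a circular arc, B = μ₀Iφ/(4πR) with φ in radians; here φ = 1.094 rad.
So I = 4πRB/(μ₀φ) = 4π × 0.0073 × 4.32×10⁻⁵ / (4π×10⁻⁷ × 1.094) = 2.88 A.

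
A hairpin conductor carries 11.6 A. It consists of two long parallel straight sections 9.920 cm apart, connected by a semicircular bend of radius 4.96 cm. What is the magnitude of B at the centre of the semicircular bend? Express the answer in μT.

B ≈ 120 μT

The semicircular arc contributes B_arc = μ₀I·π/(4πR) = μ₀I/(4R) = 7.35×10⁻⁵ T.
Each semi-infinite lead is at perpendicular distance R = 0.0496 m from the centre, with the perpendicular foot at its near end, so it contributes μ₀I/(4πR); both point the same way, together 4.68×10⁻⁵ T.
Arc and leads all point the same direction: B = 7.35×10⁻⁵ + 4.68×10⁻⁵ = 1.20×10⁻⁴ T.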